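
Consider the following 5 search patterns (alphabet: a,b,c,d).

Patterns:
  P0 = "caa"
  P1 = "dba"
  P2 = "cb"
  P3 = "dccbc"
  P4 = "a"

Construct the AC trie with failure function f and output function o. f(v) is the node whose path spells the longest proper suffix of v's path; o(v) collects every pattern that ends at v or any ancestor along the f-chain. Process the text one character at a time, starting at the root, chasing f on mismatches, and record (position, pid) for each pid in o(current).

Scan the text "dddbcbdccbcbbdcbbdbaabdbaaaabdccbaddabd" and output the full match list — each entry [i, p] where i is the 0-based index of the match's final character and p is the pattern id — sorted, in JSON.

Build:
Trie nodes:
  n0 'ε': a→12 c→1 d→4
  n1 'c': a→2 b→7
  n2 'ca': a→3
  n3 'caa': ·  [P0 ends]
  n4 'd': b→5 c→8
  n5 'db': a→6
  n6 'dba': ·  [P1 ends]
  n7 'cb': ·  [P2 ends]
  n8 'dc': c→9
  n9 'dcc': b→10
  n10 'dccb': c→11
  n11 'dccbc': ·  [P3 ends]
  n12 'a': ·  [P4 ends]

BFS fail/out derivation:
  n1('c'): parent n0 fail=0; on 'c' 0 → fail=0;  out ∅∪∅=∅
  n4('d'): parent n0 fail=0; on 'd' 0 → fail=0;  out ∅∪∅=∅
  n12('a'): parent n0 fail=0; on 'a' 0 → fail=0;  out {4}∪∅={4}
  n2('ca'): parent n1 fail=0; on 'a' 0 → fail=12;  out ∅∪{4}={4}
  n5('db'): parent n4 fail=0; on 'b' 0 → fail=0;  out ∅∪∅=∅
  n7('cb'): parent n1 fail=0; on 'b' 0 → fail=0;  out {2}∪∅={2}
  n8('dc'): parent n4 fail=0; on 'c' 0 → fail=1;  out ∅∪∅=∅
  n3('caa'): parent n2 fail=12; on 'a' 12→0 → fail=12;  out {0}∪{4}={0,4}
  n6('dba'): parent n5 fail=0; on 'a' 0 → fail=12;  out {1}∪{4}={1,4}
  n9('dcc'): parent n8 fail=1; on 'c' 1→0 → fail=1;  out ∅∪∅=∅
  n10('dccb'): parent n9 fail=1; on 'b' 1 → fail=7;  out ∅∪{2}={2}
  n11('dccbc'): parent n10 fail=7; on 'c' 7→0 → fail=1;  out {3}∪∅={3}

Scan:
[0] read 'd'  n0⇒n4
[1] read 'd'  n4⇒n4 (via fail)
[2] read 'd'  n4⇒n4 (via fail)
[3] read 'b'  n4⇒n5
[4] read 'c'  n5⇒n1 (via fail)
[5] read 'b'  n1⇒n7  ** P2@[4:5]
[6] read 'd'  n7⇒n4 (via fail)
[7] read 'c'  n4⇒n8
[8] read 'c'  n8⇒n9
[9] read 'b'  n9⇒n10  ** P2@[8:9]
[10] read 'c'  n10⇒n11  ** P3@[6:10]
[11] read 'b'  n11⇒n7 (via fail)  ** P2@[10:11]
[12] read 'b'  n7⇒n0 (via fail)
[13] read 'd'  n0⇒n4
[14] read 'c'  n4⇒n8
[15] read 'b'  n8⇒n7 (via fail)  ** P2@[14:15]
[16] read 'b'  n7⇒n0 (via fail)
[17] read 'd'  n0⇒n4
[18] read 'b'  n4⇒n5
[19] read 'a'  n5⇒n6  ** P1@[17:19],P4@[19:19]
[20] read 'a'  n6⇒n12 (via fail)  ** P4@[20:20]
[21] read 'b'  n12⇒n0 (via fail)
[22] read 'd'  n0⇒n4
[23] read 'b'  n4⇒n5
[24] read 'a'  n5⇒n6  ** P1@[22:24],P4@[24:24]
[25] read 'a'  n6⇒n12 (via fail)  ** P4@[25:25]
[26] read 'a'  n12⇒n12 (via fail)  ** P4@[26:26]
[27] read 'a'  n12⇒n12 (via fail)  ** P4@[27:27]
[28] read 'b'  n12⇒n0 (via fail)
[29] read 'd'  n0⇒n4
[30] read 'c'  n4⇒n8
[31] read 'c'  n8⇒n9
[32] read 'b'  n9⇒n10  ** P2@[31:32]
[33] read 'a'  n10⇒n12 (via fail)  ** P4@[33:33]
[34] read 'd'  n12⇒n4 (via fail)
[35] read 'd'  n4⇒n4 (via fail)
[36] read 'a'  n4⇒n12 (via fail)  ** P4@[36:36]
[37] read 'b'  n12⇒n0 (via fail)
[38] read 'd'  n0⇒n4

Result: [[5,2],[9,2],[10,3],[11,2],[15,2],[19,1],[19,4],[20,4],[24,1],[24,4],[25,4],[26,4],[27,4],[32,2],[33,4],[36,4]]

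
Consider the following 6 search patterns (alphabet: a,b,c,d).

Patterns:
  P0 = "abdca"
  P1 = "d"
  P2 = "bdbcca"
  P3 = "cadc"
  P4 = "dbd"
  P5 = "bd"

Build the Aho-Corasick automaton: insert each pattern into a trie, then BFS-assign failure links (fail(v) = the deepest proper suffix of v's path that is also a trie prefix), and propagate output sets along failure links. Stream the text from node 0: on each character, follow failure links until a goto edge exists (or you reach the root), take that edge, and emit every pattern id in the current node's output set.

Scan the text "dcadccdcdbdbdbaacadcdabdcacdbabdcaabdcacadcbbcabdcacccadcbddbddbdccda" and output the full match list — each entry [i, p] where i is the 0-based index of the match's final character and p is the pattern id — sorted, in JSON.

Construct AC machine:
Trie nodes:
  n0 'ε': a→1 b→7 c→13 d→6
  n1 'a': b→2
  n2 'ab': d→3
  n3 'abd': c→4
  n4 'abdc': a→5
  n5 'abdca': ·  ←P0
  n6 'd': b→17  ←P1
  n7 'b': d→8
  n8 'bd': b→9  ←P5
  n9 'bdb': c→10
  n10 'bdbc': c→11
  n11 'bdbcc': a→12
  n12 'bdbcca': ·  ←P2
  n13 'c': a→14
  n14 'ca': d→15
  n15 'cad': c→16
  n16 'cadc': ·  ←P3
  n17 'db': d→18
  n18 'dbd': ·  ←P4

Failure links (BFS by depth):
  fail(1) 'a': from fail(0)=0 chase 'a': 0 ⇒ 0;  out=∅∪out(0)=∅
  fail(6) 'd': from fail(0)=0 chase 'd': 0 ⇒ 0;  out={1}∪out(0)={1}
  fail(7) 'b': from fail(0)=0 chase 'b': 0 ⇒ 0;  out=∅∪out(0)=∅
  fail(13) 'c': from fail(0)=0 chase 'c': 0 ⇒ 0;  out=∅∪out(0)=∅
  fail(2) 'ab': from fail(1)=0 chase 'b': 0 ⇒ 7;  out=∅∪out(7)=∅
  fail(8) 'bd': from fail(7)=0 chase 'd': 0 ⇒ 6;  out={5}∪out(6)={1,5}
  fail(14) 'ca': from fail(13)=0 chase 'a': 0 ⇒ 1;  out=∅∪out(1)=∅
  fail(17) 'db': from fail(6)=0 chase 'b': 0 ⇒ 7;  out=∅∪out(7)=∅
  fail(3) 'abd': from fail(2)=7 chase 'd': 7 ⇒ 8;  out=∅∪out(8)={1,5}
  fail(9) 'bdb': from fail(8)=6 chase 'b': 6 ⇒ 17;  out=∅∪out(17)=∅
  fail(15) 'cad': from fail(14)=1 chase 'd': 1→0 ⇒ 6;  out=∅∪out(6)={1}
  fail(18) 'dbd': from fail(17)=7 chase 'd': 7 ⇒ 8;  out={4}∪out(8)={1,4,5}
  fail(4) 'abdc': from fail(3)=8 chase 'c': 8→6→0 ⇒ 13;  out=∅∪out(13)=∅
  fail(10) 'bdbc': from fail(9)=17 chase 'c': 17→7→0 ⇒ 13;  out=∅∪out(13)=∅
  fail(16) 'cadc': from fail(15)=6 chase 'c': 6→0 ⇒ 13;  out={3}∪out(13)={3}
  fail(5) 'abdca': from fail(4)=13 chase 'a': 13 ⇒ 14;  out={0}∪out(14)={0}
  fail(11) 'bdbcc': from fail(10)=13 chase 'c': 13→0 ⇒ 13;  out=∅∪out(13)=∅
  fail(12) 'bdbcca': from fail(11)=13 chase 'a': 13 ⇒ 14;  out={2}∪out(14)={2}

Scan:
pos 0 'd': at 6  emit P1@[0:0]
pos 1 'c': at 13 ·f
pos 2 'a': at 14
pos 3 'd': at 15  emit P1@[3:3]
pos 4 'c': at 16  emit P3@[1:4]
pos 5 'c': at 13 ·f
pos 6 'd': at 6 ·f  emit P1@[6:6]
pos 7 'c': at 13 ·f
pos 8 'd': at 6 ·f  emit P1@[8:8]
pos 9 'b': at 17
pos 10 'd': at 18  emit P1@[10:10],P4@[8:10],P5@[9:10]
pos 11 'b': at 9 ·f
pos 12 'd': at 18 ·f  emit P1@[12:12],P4@[10:12],P5@[11:12]
pos 13 'b': at 9 ·f
pos 14 'a': at 1 ·f
pos 15 'a': at 1 ·f
pos 16 'c': at 13 ·f
pos 17 'a': at 14
pos 18 'd': at 15  emit P1@[18:18]
pos 19 'c': at 16  emit P3@[16:19]
pos 20 'd': at 6 ·f  emit P1@[20:20]
pos 21 'a': at 1 ·f
pos 22 'b': at 2
pos 23 'd': at 3  emit P1@[23:23],P5@[22:23]
pos 24 'c': at 4
pos 25 'a': at 5  emit P0@[21:25]
pos 26 'c': at 13 ·f
pos 27 'd': at 6 ·f  emit P1@[27:27]
pos 28 'b': at 17
pos 29 'a': at 1 ·f
pos 30 'b': at 2
pos 31 'd': at 3  emit P1@[31:31],P5@[30:31]
pos 32 'c': at 4
pos 33 'a': at 5  emit P0@[29:33]
pos 34 'a': at 1 ·f
pos 35 'b': at 2
pos 36 'd': at 3  emit P1@[36:36],P5@[35:36]
pos 37 'c': at 4
pos 38 'a': at 5  emit P0@[34:38]
pos 39 'c': at 13 ·f
pos 40 'a': at 14
pos 41 'd': at 15  emit P1@[41:41]
pos 42 'c': at 16  emit P3@[39:42]
pos 43 'b': at 7 ·f
pos 44 'b': at 7 ·f
pos 45 'c': at 13 ·f
pos 46 'a': at 14
pos 47 'b': at 2 ·f
pos 48 'd': at 3  emit P1@[48:48],P5@[47:48]
pos 49 'c': at 4
pos 50 'a': at 5  emit P0@[46:50]
pos 51 'c': at 13 ·f
pos 52 'c': at 13 ·f
pos 53 'c': at 13 ·f
pos 54 'a': at 14
pos 55 'd': at 15  emit P1@[55:55]
pos 56 'c': at 16  emit P3@[53:56]
pos 57 'b': at 7 ·f
pos 58 'd': at 8  emit P1@[58:58],P5@[57:58]
pos 59 'd': at 6 ·f  emit P1@[59:59]
pos 60 'b': at 17
pos 61 'd': at 18  emit P1@[61:61],P4@[59:61],P5@[60:61]
pos 62 'd': at 6 ·f  emit P1@[62:62]
pos 63 'b': at 17
pos 64 'd': at 18  emit P1@[64:64],P4@[62:64],P5@[63:64]
pos 65 'c': at 13 ·f
pos 66 'c': at 13 ·f
pos 67 'd': at 6 ·f  emit P1@[67:67]
pos 68 'a': at 1 ·f

Result: [[0,1],[3,1],[4,3],[6,1],[8,1],[10,1],[10,4],[10,5],[12,1],[12,4],[12,5],[18,1],[19,3],[20,1],[23,1],[23,5],[25,0],[27,1],[31,1],[31,5],[33,0],[36,1],[36,5],[38,0],[41,1],[42,3],[48,1],[48,5],[50,0],[55,1],[56,3],[58,1],[58,5],[59,1],[61,1],[61,4],[61,5],[62,1],[64,1],[64,4],[64,5],[67,1]]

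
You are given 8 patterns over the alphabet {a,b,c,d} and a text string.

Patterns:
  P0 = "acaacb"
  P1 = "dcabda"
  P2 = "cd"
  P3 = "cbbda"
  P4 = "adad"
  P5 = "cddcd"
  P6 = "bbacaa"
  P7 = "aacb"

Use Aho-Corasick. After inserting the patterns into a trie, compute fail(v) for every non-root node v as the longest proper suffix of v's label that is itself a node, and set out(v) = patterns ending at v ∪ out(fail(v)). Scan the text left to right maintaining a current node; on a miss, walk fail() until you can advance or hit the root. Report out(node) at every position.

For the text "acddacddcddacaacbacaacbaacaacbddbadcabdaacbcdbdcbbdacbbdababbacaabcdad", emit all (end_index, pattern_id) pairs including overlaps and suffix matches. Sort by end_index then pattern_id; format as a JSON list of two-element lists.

Construct AC machine:
Trie nodes:
  0='ε' goto a→1 b→25 c→13 d→7
  1='a' goto a→31 c→2 d→19
  2='ac' goto a→3
  3='aca' goto a→4
  4='acaa' goto c→5
  5='acaac' goto b→6
  6='acaacb' goto ·  [P0 ends]
  7='d' goto c→8
  8='dc' goto a→9
  9='dca' goto b→10
  10='dcab' goto d→11
  11='dcabd' goto a→12
  12='dcabda' goto ·  [P1 ends]
  13='c' goto b→15 d→14
  14='cd' goto d→22  [P2 ends]
  15='cb' goto b→16
  16='cbb' goto d→17
  17='cbbd' goto a→18
  18='cbbda' goto ·  [P3 ends]
  19='ad' goto a→20
  20='ada' goto d→21
  21='adad' goto ·  [P4 ends]
  22='cdd' goto c→23
  23='cddc' goto d→24
  24='cddcd' goto ·  [P5 ends]
  25='b' goto b→26
  26='bb' goto a→27
  27='bba' goto c→28
  28='bbac' goto a→29
  29='bbaca' goto a→30
  30='bbacaa' goto ·  [P6 ends]
  31='aa' goto c→32
  32='aac' goto b→33
  33='aacb' goto ·  [P7 ends]

Failure links (BFS by depth):
  fail(1) 'a': from fail(0)=0 chase 'a': 0 ⇒ 0;  out=∅∪out(0)=∅
  fail(7) 'd': from fail(0)=0 chase 'd': 0 ⇒ 0;  out=∅∪out(0)=∅
  fail(13) 'c': from fail(0)=0 chase 'c': 0 ⇒ 0;  out=∅∪out(0)=∅
  fail(25) 'b': from fail(0)=0 chase 'b': 0 ⇒ 0;  out=∅∪out(0)=∅
  fail(2) 'ac': from fail(1)=0 chase 'c': 0 ⇒ 13;  out=∅∪out(13)=∅
  fail(8) 'dc': from fail(7)=0 chase 'c': 0 ⇒ 13;  out=∅∪out(13)=∅
  fail(14) 'cd': from fail(13)=0 chase 'd': 0 ⇒ 7;  out={2}∪out(7)={2}
  fail(15) 'cb': from fail(13)=0 chase 'b': 0 ⇒ 25;  out=∅∪out(25)=∅
  fail(19) 'ad': from fail(1)=0 chase 'd': 0 ⇒ 7;  out=∅∪out(7)=∅
  fail(26) 'bb': from fail(25)=0 chase 'b': 0 ⇒ 25;  out=∅∪out(25)=∅
  fail(31) 'aa': from fail(1)=0 chase 'a': 0 ⇒ 1;  out=∅∪out(1)=∅
  fail(3) 'aca': from fail(2)=13 chase 'a': 13→0 ⇒ 1;  out=∅∪out(1)=∅
  fail(9) 'dca': from fail(8)=13 chase 'a': 13→0 ⇒ 1;  out=∅∪out(1)=∅
  fail(16) 'cbb': from fail(15)=25 chase 'b': 25 ⇒ 26;  out=∅∪out(26)=∅
  fail(20) 'ada': from fail(19)=7 chase 'a': 7→0 ⇒ 1;  out=∅∪out(1)=∅
  fail(22) 'cdd': from fail(14)=7 chase 'd': 7→0 ⇒ 7;  out=∅∪out(7)=∅
  fail(27) 'bba': from fail(26)=25 chase 'a': 25→0 ⇒ 1;  out=∅∪out(1)=∅
  fail(32) 'aac': from fail(31)=1 chase 'c': 1 ⇒ 2;  out=∅∪out(2)=∅
  fail(4) 'acaa': from fail(3)=1 chase 'a': 1 ⇒ 31;  out=∅∪out(31)=∅
  fail(10) 'dcab': from fail(9)=1 chase 'b': 1→0 ⇒ 25;  out=∅∪out(25)=∅
  fail(17) 'cbbd': from fail(16)=26 chase 'd': 26→25→0 ⇒ 7;  out=∅∪out(7)=∅
  fail(21) 'adad': from fail(20)=1 chase 'd': 1 ⇒ 19;  out={4}∪out(19)={4}
  fail(23) 'cddc': from fail(22)=7 chase 'c': 7 ⇒ 8;  out=∅∪out(8)=∅
  fail(28) 'bbac': from fail(27)=1 chase 'c': 1 ⇒ 2;  out=∅∪out(2)=∅
  fail(33) 'aacb': from fail(32)=2 chase 'b': 2→13 ⇒ 15;  out={7}∪out(15)={7}
  fail(5) 'acaac': from fail(4)=31 chase 'c': 31 ⇒ 32;  out=∅∪out(32)=∅
  fail(11) 'dcabd': from fail(10)=25 chase 'd': 25→0 ⇒ 7;  out=∅∪out(7)=∅
  fail(18) 'cbbda': from fail(17)=7 chase 'a': 7→0 ⇒ 1;  out={3}∪out(1)={3}
  fail(24) 'cddcd': from fail(23)=8 chase 'd': 8→13 ⇒ 14;  out={5}∪out(14)={2,5}
  fail(29) 'bbaca': from fail(28)=2 chase 'a': 2 ⇒ 3;  out=∅∪out(3)=∅
  fail(6) 'acaacb': from fail(5)=32 chase 'b': 32 ⇒ 33;  out={0}∪out(33)={0,7}
  fail(12) 'dcabda': from fail(11)=7 chase 'a': 7→0 ⇒ 1;  out={1}∪out(1)={1}
  fail(30) 'bbacaa': from fail(29)=3 chase 'a': 3 ⇒ 4;  out={6}∪out(4)={6}

Text stream:
pos 0 'a': at 1
pos 1 'c': at 2
pos 2 'd': at 14 ·f  → match P2@[1:2]
pos 3 'd': at 22
pos 4 'a': at 1 ·f
pos 5 'c': at 2
pos 6 'd': at 14 ·f  → match P2@[5:6]
pos 7 'd': at 22
pos 8 'c': at 23
pos 9 'd': at 24  → match P2@[8:9],P5@[5:9]
pos 10 'd': at 22 ·f
pos 11 'a': at 1 ·f
pos 12 'c': at 2
pos 13 'a': at 3
pos 14 'a': at 4
pos 15 'c': at 5
pos 16 'b': at 6  → match P0@[11:16],P7@[13:16]
pos 17 'a': at 1 ·f
pos 18 'c': at 2
pos 19 'a': at 3
pos 20 'a': at 4
pos 21 'c': at 5
pos 22 'b': at 6  → match P0@[17:22],P7@[19:22]
pos 23 'a': at 1 ·f
pos 24 'a': at 31
pos 25 'c': at 32
pos 26 'a': at 3 ·f
pos 27 'a': at 4
pos 28 'c': at 5
pos 29 'b': at 6  → match P0@[24:29],P7@[26:29]
pos 30 'd': at 7 ·f
pos 31 'd': at 7 ·f
pos 32 'b': at 25 ·f
pos 33 'a': at 1 ·f
pos 34 'd': at 19
pos 35 'c': at 8 ·f
pos 36 'a': at 9
pos 37 'b': at 10
pos 38 'd': at 11
pos 39 'a': at 12  → match P1@[34:39]
pos 40 'a': at 31 ·f
pos 41 'c': at 32
pos 42 'b': at 33  → match P7@[39:42]
pos 43 'c': at 13 ·f
pos 44 'd': at 14  → match P2@[43:44]
pos 45 'b': at 25 ·f
pos 46 'd': at 7 ·f
pos 47 'c': at 8
pos 48 'b': at 15 ·f
pos 49 'b': at 16
pos 50 'd': at 17
pos 51 'a': at 18  → match P3@[47:51]
pos 52 'c': at 2 ·f
pos 53 'b': at 15 ·f
pos 54 'b': at 16
pos 55 'd': at 17
pos 56 'a': at 18  → match P3@[52:56]
pos 57 'b': at 25 ·f
pos 58 'a': at 1 ·f
pos 59 'b': at 25 ·f
pos 60 'b': at 26
pos 61 'a': at 27
pos 62 'c': at 28
pos 63 'a': at 29
pos 64 'a': at 30  → match P6@[59:64]
pos 65 'b': at 25 ·f
pos 66 'c': at 13 ·f
pos 67 'd': at 14  → match P2@[66:67]
pos 68 'a': at 1 ·f
pos 69 'd': at 19

Matches: [[2,2],[6,2],[9,2],[9,5],[16,0],[16,7],[22,0],[22,7],[29,0],[29,7],[39,1],[42,7],[44,2],[51,3],[56,3],[64,6],[67,2]]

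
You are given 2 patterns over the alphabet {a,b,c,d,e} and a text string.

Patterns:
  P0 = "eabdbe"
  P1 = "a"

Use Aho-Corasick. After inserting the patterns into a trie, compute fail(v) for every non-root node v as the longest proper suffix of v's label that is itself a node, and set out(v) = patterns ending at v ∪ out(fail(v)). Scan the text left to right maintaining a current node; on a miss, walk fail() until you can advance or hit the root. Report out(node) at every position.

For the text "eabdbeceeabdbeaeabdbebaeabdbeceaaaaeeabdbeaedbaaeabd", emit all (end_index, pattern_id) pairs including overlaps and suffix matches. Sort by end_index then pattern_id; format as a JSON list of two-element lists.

Construct AC machine:
Trie (insert patterns):
  n0 'ε': a→7 e→1
  n1 'e': a→2
  n2 'ea': b→3
  n3 'eab': d→4
  n4 'eabd': b→5
  n5 'eabdb': e→6
  n6 'eabdbe': ·  [P0 ends]
  n7 'a': ·  [P1 ends]

BFS fail/out derivation:
  n1('e'): parent n0 fail=0; on 'e' 0 → fail=0;  out ∅∪∅=∅
  n7('a'): parent n0 fail=0; on 'a' 0 → fail=0;  out {1}∪∅={1}
  n2('ea'): parent n1 fail=0; on 'a' 0 → fail=7;  out ∅∪{1}={1}
  n3('eab'): parent n2 fail=7; on 'b' 7→0 → fail=0;  out ∅∪∅=∅
  n4('eabd'): parent n3 fail=0; on 'd' 0 → fail=0;  out ∅∪∅=∅
  n5('eabdb'): parent n4 fail=0; on 'b' 0 → fail=0;  out ∅∪∅=∅
  n6('eabdbe'): parent n5 fail=0; on 'e' 0 → fail=1;  out {0}∪∅={0}

Text stream:
pos 0 'e': at 1
pos 1 'a': at 2  emit P1@[1:1]
pos 2 'b': at 3
pos 3 'd': at 4
pos 4 'b': at 5
pos 5 'e': at 6  emit P0@[0:5]
pos 6 'c': at 0 (fail-walked)
pos 7 'e': at 1
pos 8 'e': at 1 (fail-walked)
pos 9 'a': at 2  emit P1@[9:9]
pos 10 'b': at 3
pos 11 'd': at 4
pos 12 'b': at 5
pos 13 'e': at 6  emit P0@[8:13]
pos 14 'a': at 2 (fail-walked)  emit P1@[14:14]
pos 15 'e': at 1 (fail-walked)
pos 16 'a': at 2  emit P1@[16:16]
pos 17 'b': at 3
pos 18 'd': at 4
pos 19 'b': at 5
pos 20 'e': at 6  emit P0@[15:20]
pos 21 'b': at 0 (fail-walked)
pos 22 'a': at 7  emit P1@[22:22]
pos 23 'e': at 1 (fail-walked)
pos 24 'a': at 2  emit P1@[24:24]
pos 25 'b': at 3
pos 26 'd': at 4
pos 27 'b': at 5
pos 28 'e': at 6  emit P0@[23:28]
pos 29 'c': at 0 (fail-walked)
pos 30 'e': at 1
pos 31 'a': at 2  emit P1@[31:31]
pos 32 'a': at 7 (fail-walked)  emit P1@[32:32]
pos 33 'a': at 7 (fail-walked)  emit P1@[33:33]
pos 34 'a': at 7 (fail-walked)  emit P1@[34:34]
pos 35 'e': at 1 (fail-walked)
pos 36 'e': at 1 (fail-walked)
pos 37 'a': at 2  emit P1@[37:37]
pos 38 'b': at 3
pos 39 'd': at 4
pos 40 'b': at 5
pos 41 'e': at 6  emit P0@[36:41]
pos 42 'a': at 2 (fail-walked)  emit P1@[42:42]
pos 43 'e': at 1 (fail-walked)
pos 44 'd': at 0 (fail-walked)
pos 45 'b': at 0
pos 46 'a': at 7  emit P1@[46:46]
pos 47 'a': at 7 (fail-walked)  emit P1@[47:47]
pos 48 'e': at 1 (fail-walked)
pos 49 'a': at 2  emit P1@[49:49]
pos 50 'b': at 3
pos 51 'd': at 4

Result: [[1,1],[5,0],[9,1],[13,0],[14,1],[16,1],[20,0],[22,1],[24,1],[28,0],[31,1],[32,1],[33,1],[34,1],[37,1],[41,0],[42,1],[46,1],[47,1],[49,1]]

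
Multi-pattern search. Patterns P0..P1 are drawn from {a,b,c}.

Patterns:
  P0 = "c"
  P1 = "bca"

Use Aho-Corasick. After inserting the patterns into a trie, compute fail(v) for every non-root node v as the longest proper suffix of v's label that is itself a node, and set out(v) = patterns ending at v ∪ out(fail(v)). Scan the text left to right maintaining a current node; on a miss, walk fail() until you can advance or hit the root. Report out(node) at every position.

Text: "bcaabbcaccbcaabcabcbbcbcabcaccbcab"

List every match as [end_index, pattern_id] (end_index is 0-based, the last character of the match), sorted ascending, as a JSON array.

Build:
Trie nodes:
  0='ε' goto b→2 c→1
  1='c' goto ·  [P0 ends]
  2='b' goto c→3
  3='bc' goto a→4
  4='bca' goto ·  [P1 ends]

Failure links (BFS by depth):
  n1('c'): parent n0 fail=0; on 'c' 0 → fail=0;  out {0}∪∅={0}
  n2('b'): parent n0 fail=0; on 'b' 0 → fail=0;  out ∅∪∅=∅
  n3('bc'): parent n2 fail=0; on 'c' 0 → fail=1;  out ∅∪{0}={0}
  n4('bca'): parent n3 fail=1; on 'a' 1→0 → fail=0;  out {1}∪∅={1}

Scan:
i=0 'b': node 0→2
i=1 'c': node 2→3  → match P0@[1:1]
i=2 'a': node 3→4  → match P1@[0:2]
i=3 'a': node 4→0 (fail-walked)
i=4 'b': node 0→2
i=5 'b': node 2→2 (fail-walked)
i=6 'c': node 2→3  → match P0@[6:6]
i=7 'a': node 3→4  → match P1@[5:7]
i=8 'c': node 4→1 (fail-walked)  → match P0@[8:8]
i=9 'c': node 1→1 (fail-walked)  → match P0@[9:9]
i=10 'b': node 1→2 (fail-walked)
i=11 'c': node 2→3  → match P0@[11:11]
i=12 'a': node 3→4  → match P1@[10:12]
i=13 'a': node 4→0 (fail-walked)
i=14 'b': node 0→2
i=15 'c': node 2→3  → match P0@[15:15]
i=16 'a': node 3→4  → match P1@[14:16]
i=17 'b': node 4→2 (fail-walked)
i=18 'c': node 2→3  → match P0@[18:18]
i=19 'b': node 3→2 (fail-walked)
i=20 'b': node 2→2 (fail-walked)
i=21 'c': node 2→3  → match P0@[21:21]
i=22 'b': node 3→2 (fail-walked)
i=23 'c': node 2→3  → match P0@[23:23]
i=24 'a': node 3→4  → match P1@[22:24]
i=25 'b': node 4→2 (fail-walked)
i=26 'c': node 2→3  → match P0@[26:26]
i=27 'a': node 3→4  → match P1@[25:27]
i=28 'c': node 4→1 (fail-walked)  → match P0@[28:28]
i=29 'c': node 1→1 (fail-walked)  → match P0@[29:29]
i=30 'b': node 1→2 (fail-walked)
i=31 'c': node 2→3  → match P0@[31:31]
i=32 'a': node 3→4  → match P1@[30:32]
i=33 'b': node 4→2 (fail-walked)

All matches (sorted): [[1,0],[2,1],[6,0],[7,1],[8,0],[9,0],[11,0],[12,1],[15,0],[16,1],[18,0],[21,0],[23,0],[24,1],[26,0],[27,1],[28,0],[29,0],[31,0],[32,1]]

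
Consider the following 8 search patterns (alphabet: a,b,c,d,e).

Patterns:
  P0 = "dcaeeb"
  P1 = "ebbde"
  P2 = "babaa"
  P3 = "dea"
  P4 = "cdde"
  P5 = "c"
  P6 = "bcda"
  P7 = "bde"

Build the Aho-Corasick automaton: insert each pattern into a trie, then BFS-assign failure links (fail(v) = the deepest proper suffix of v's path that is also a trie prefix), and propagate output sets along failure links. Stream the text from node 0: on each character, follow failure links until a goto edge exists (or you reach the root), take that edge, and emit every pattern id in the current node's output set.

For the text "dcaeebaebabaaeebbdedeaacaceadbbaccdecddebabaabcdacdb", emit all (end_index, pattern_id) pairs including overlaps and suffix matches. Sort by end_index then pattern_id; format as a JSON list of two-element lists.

Construct AC machine:
Trie nodes:
  n0 'ε': b→12 c→19 d→1 e→7
  n1 'd': c→2 e→17
  n2 'dc': a→3
  n3 'dca': e→4
  n4 'dcae': e→5
  n5 'dcaee': b→6
  n6 'dcaeeb': ·  ←P0
  n7 'e': b→8
  n8 'eb': b→9
  n9 'ebb': d→10
  n10 'ebbd': e→11
  n11 'ebbde': ·  ←P1
  n12 'b': a→13 c→23 d→26
  n13 'ba': b→14
  n14 'bab': a→15
  n15 'baba': a→16
  n16 'babaa': ·  ←P2
  n17 'de': a→18
  n18 'dea': ·  ←P3
  n19 'c': d→20  ←P5
  n20 'cd': d→21
  n21 'cdd': e→22
  n22 'cdde': ·  ←P4
  n23 'bc': d→24
  n24 'bcd': a→25
  n25 'bcda': ·  ←P6
  n26 'bd': e→27
  n27 'bde': ·  ←P7

BFS fail/out derivation:
  n1('d'): parent n0 fail=0; on 'd' 0 → fail=0;  out ∅∪∅=∅
  n7('e'): parent n0 fail=0; on 'e' 0 → fail=0;  out ∅∪∅=∅
  n12('b'): parent n0 fail=0; on 'b' 0 → fail=0;  out ∅∪∅=∅
  n19('c'): parent n0 fail=0; on 'c' 0 → fail=0;  out {5}∪∅={5}
  n2('dc'): parent n1 fail=0; on 'c' 0 → fail=19;  out ∅∪{5}={5}
  n8('eb'): parent n7 fail=0; on 'b' 0 → fail=12;  out ∅∪∅=∅
  n13('ba'): parent n12 fail=0; on 'a' 0 → fail=0;  out ∅∪∅=∅
  n17('de'): parent n1 fail=0; on 'e' 0 → fail=7;  out ∅∪∅=∅
  n20('cd'): parent n19 fail=0; on 'd' 0 → fail=1;  out ∅∪∅=∅
  n23('bc'): parent n12 fail=0; on 'c' 0 → fail=19;  out ∅∪{5}={5}
  n26('bd'): parent n12 fail=0; on 'd' 0 → fail=1;  out ∅∪∅=∅
  n3('dca'): parent n2 fail=19; on 'a' 19→0 → fail=0;  out ∅∪∅=∅
  n9('ebb'): parent n8 fail=12; on 'b' 12→0 → fail=12;  out ∅∪∅=∅
  n14('bab'): parent n13 fail=0; on 'b' 0 → fail=12;  out ∅∪∅=∅
  n18('dea'): parent n17 fail=7; on 'a' 7→0 → fail=0;  out {3}∪∅={3}
  n21('cdd'): parent n20 fail=1; on 'd' 1→0 → fail=1;  out ∅∪∅=∅
  n24('bcd'): parent n23 fail=19; on 'd' 19 → fail=20;  out ∅∪∅=∅
  n27('bde'): parent n26 fail=1; on 'e' 1 → fail=17;  out {7}∪∅={7}
  n4('dcae'): parent n3 fail=0; on 'e' 0 → fail=7;  out ∅∪∅=∅
  n10('ebbd'): parent n9 fail=12; on 'd' 12 → fail=26;  out ∅∪∅=∅
  n15('baba'): parent n14 fail=12; on 'a' 12 → fail=13;  out ∅∪∅=∅
  n22('cdde'): parent n21 fail=1; on 'e' 1 → fail=17;  out {4}∪∅={4}
  n25('bcda'): parent n24 fail=20; on 'a' 20→1→0 → fail=0;  out {6}∪∅={6}
  n5('dcaee'): parent n4 fail=7; on 'e' 7→0 → fail=7;  out ∅∪∅=∅
  n11('ebbde'): parent n10 fail=26; on 'e' 26 → fail=27;  out {1}∪{7}={1,7}
  n16('babaa'): parent n15 fail=13; on 'a' 13→0 → fail=0;  out {2}∪∅={2}
  n6('dcaeeb'): parent n5 fail=7; on 'b' 7 → fail=8;  out {0}∪∅={0}

Text stream:
[0] read 'd'  n0⇒n1
[1] read 'c'  n1⇒n2  emit P5@[1:1]
[2] read 'a'  n2⇒n3
[3] read 'e'  n3⇒n4
[4] read 'e'  n4⇒n5
[5] read 'b'  n5⇒n6  emit P0@[0:5]
[6] read 'a'  n6⇒n13 (via fail)
[7] read 'e'  n13⇒n7 (via fail)
[8] read 'b'  n7⇒n8
[9] read 'a'  n8⇒n13 (via fail)
[10] read 'b'  n13⇒n14
[11] read 'a'  n14⇒n15
[12] read 'a'  n15⇒n16  emit P2@[8:12]
[13] read 'e'  n16⇒n7 (via fail)
[14] read 'e'  n7⇒n7 (via fail)
[15] read 'b'  n7⇒n8
[16] read 'b'  n8⇒n9
[17] read 'd'  n9⇒n10
[18] read 'e'  n10⇒n11  emit P1@[14:18],P7@[16:18]
[19] read 'd'  n11⇒n1 (via fail)
[20] read 'e'  n1⇒n17
[21] read 'a'  n17⇒n18  emit P3@[19:21]
[22] read 'a'  n18⇒n0 (via fail)
[23] read 'c'  n0⇒n19  emit P5@[23:23]
[24] read 'a'  n19⇒n0 (via fail)
[25] read 'c'  n0⇒n19  emit P5@[25:25]
[26] read 'e'  n19⇒n7 (via fail)
[27] read 'a'  n7⇒n0 (via fail)
[28] read 'd'  n0⇒n1
[29] read 'b'  n1⇒n12 (via fail)
[30] read 'b'  n12⇒n12 (via fail)
[31] read 'a'  n12⇒n13
[32] read 'c'  n13⇒n19 (via fail)  emit P5@[32:32]
[33] read 'c'  n19⇒n19 (via fail)  emit P5@[33:33]
[34] read 'd'  n19⇒n20
[35] read 'e'  n20⇒n17 (via fail)
[36] read 'c'  n17⇒n19 (via fail)  emit P5@[36:36]
[37] read 'd'  n19⇒n20
[38] read 'd'  n20⇒n21
[39] read 'e'  n21⇒n22  emit P4@[36:39]
[40] read 'b'  n22⇒n8 (via fail)
[41] read 'a'  n8⇒n13 (via fail)
[42] read 'b'  n13⇒n14
[43] read 'a'  n14⇒n15
[44] read 'a'  n15⇒n16  emit P2@[40:44]
[45] read 'b'  n16⇒n12 (via fail)
[46] read 'c'  n12⇒n23  emit P5@[46:46]
[47] read 'd'  n23⇒n24
[48] read 'a'  n24⇒n25  emit P6@[45:48]
[49] read 'c'  n25⇒n19 (via fail)  emit P5@[49:49]
[50] read 'd'  n19⇒n20
[51] read 'b'  n20⇒n12 (via fail)

Matches: [[1,5],[5,0],[12,2],[18,1],[18,7],[21,3],[23,5],[25,5],[32,5],[33,5],[36,5],[39,4],[44,2],[46,5],[48,6],[49,5]]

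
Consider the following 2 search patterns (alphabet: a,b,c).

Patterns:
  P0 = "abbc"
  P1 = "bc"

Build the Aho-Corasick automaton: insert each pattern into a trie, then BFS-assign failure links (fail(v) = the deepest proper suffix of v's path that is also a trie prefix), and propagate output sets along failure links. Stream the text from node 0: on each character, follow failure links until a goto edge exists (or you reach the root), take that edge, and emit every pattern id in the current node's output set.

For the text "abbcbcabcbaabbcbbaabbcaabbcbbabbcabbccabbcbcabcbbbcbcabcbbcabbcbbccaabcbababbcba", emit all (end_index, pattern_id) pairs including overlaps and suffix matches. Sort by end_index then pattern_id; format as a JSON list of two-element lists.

Build automaton:
Trie (insert patterns):
  0='ε' goto a→1 b→5
  1='a' goto b→2
  2='ab' goto b→3
  3='abb' goto c→4
  4='abbc' goto ·  [P0 ends]
  5='b' goto c→6
  6='bc' goto ·  [P1 ends]

BFS fail/out derivation:
  n1('a'): parent n0 fail=0; on 'a' 0 → fail=0;  out ∅∪∅=∅
  n5('b'): parent n0 fail=0; on 'b' 0 → fail=0;  out ∅∪∅=∅
  n2('ab'): parent n1 fail=0; on 'b' 0 → fail=5;  out ∅∪∅=∅
  n6('bc'): parent n5 fail=0; on 'c' 0 → fail=0;  out {1}∪∅={1}
  n3('abb'): parent n2 fail=5; on 'b' 5→0 → fail=5;  out ∅∪∅=∅
  n4('abbc'): parent n3 fail=5; on 'c' 5 → fail=6;  out {0}∪{1}={0,1}

Run:
[0] read 'a'  n0⇒n1
[1] read 'b'  n1⇒n2
[2] read 'b'  n2⇒n3
[3] read 'c'  n3⇒n4  emit P0@[0:3],P1@[2:3]
[4] read 'b'  n4⇒n5 (via fail)
[5] read 'c'  n5⇒n6  emit P1@[4:5]
[6] read 'a'  n6⇒n1 (via fail)
[7] read 'b'  n1⇒n2
[8] read 'c'  n2⇒n6 (via fail)  emit P1@[7:8]
[9] read 'b'  n6⇒n5 (via fail)
[10] read 'a'  n5⇒n1 (via fail)
[11] read 'a'  n1⇒n1 (via fail)
[12] read 'b'  n1⇒n2
[13] read 'b'  n2⇒n3
[14] read 'c'  n3⇒n4  emit P0@[11:14],P1@[13:14]
[15] read 'b'  n4⇒n5 (via fail)
[16] read 'b'  n5⇒n5 (via fail)
[17] read 'a'  n5⇒n1 (via fail)
[18] read 'a'  n1⇒n1 (via fail)
[19] read 'b'  n1⇒n2
[20] read 'b'  n2⇒n3
[21] read 'c'  n3⇒n4  emit P0@[18:21],P1@[20:21]
[22] read 'a'  n4⇒n1 (via fail)
[23] read 'a'  n1⇒n1 (via fail)
[24] read 'b'  n1⇒n2
[25] read 'b'  n2⇒n3
[26] read 'c'  n3⇒n4  emit P0@[23:26],P1@[25:26]
[27] read 'b'  n4⇒n5 (via fail)
[28] read 'b'  n5⇒n5 (via fail)
[29] read 'a'  n5⇒n1 (via fail)
[30] read 'b'  n1⇒n2
[31] read 'b'  n2⇒n3
[32] read 'c'  n3⇒n4  emit P0@[29:32],P1@[31:32]
[33] read 'a'  n4⇒n1 (via fail)
[34] read 'b'  n1⇒n2
[35] read 'b'  n2⇒n3
[36] read 'c'  n3⇒n4  emit P0@[33:36],P1@[35:36]
[37] read 'c'  n4⇒n0 (via fail)
[38] read 'a'  n0⇒n1
[39] read 'b'  n1⇒n2
[40] read 'b'  n2⇒n3
[41] read 'c'  n3⇒n4  emit P0@[38:41],P1@[40:41]
[42] read 'b'  n4⇒n5 (via fail)
[43] read 'c'  n5⇒n6  emit P1@[42:43]
[44] read 'a'  n6⇒n1 (via fail)
[45] read 'b'  n1⇒n2
[46] read 'c'  n2⇒n6 (via fail)  emit P1@[45:46]
[47] read 'b'  n6⇒n5 (via fail)
[48] read 'b'  n5⇒n5 (via fail)
[49] read 'b'  n5⇒n5 (via fail)
[50] read 'c'  n5⇒n6  emit P1@[49:50]
[51] read 'b'  n6⇒n5 (via fail)
[52] read 'c'  n5⇒n6  emit P1@[51:52]
[53] read 'a'  n6⇒n1 (via fail)
[54] read 'b'  n1⇒n2
[55] read 'c'  n2⇒n6 (via fail)  emit P1@[54:55]
[56] read 'b'  n6⇒n5 (via fail)
[57] read 'b'  n5⇒n5 (via fail)
[58] read 'c'  n5⇒n6  emit P1@[57:58]
[59] read 'a'  n6⇒n1 (via fail)
[60] read 'b'  n1⇒n2
[61] read 'b'  n2⇒n3
[62] read 'c'  n3⇒n4  emit P0@[59:62],P1@[61:62]
[63] read 'b'  n4⇒n5 (via fail)
[64] read 'b'  n5⇒n5 (via fail)
[65] read 'c'  n5⇒n6  emit P1@[64:65]
[66] read 'c'  n6⇒n0 (via fail)
[67] read 'a'  n0⇒n1
[68] read 'a'  n1⇒n1 (via fail)
[69] read 'b'  n1⇒n2
[70] read 'c'  n2⇒n6 (via fail)  emit P1@[69:70]
[71] read 'b'  n6⇒n5 (via fail)
[72] read 'a'  n5⇒n1 (via fail)
[73] read 'b'  n1⇒n2
[74] read 'a'  n2⇒n1 (via fail)
[75] read 'b'  n1⇒n2
[76] read 'b'  n2⇒n3
[77] read 'c'  n3⇒n4  emit P0@[74:77],P1@[76:77]
[78] read 'b'  n4⇒n5 (via fail)
[79] read 'a'  n5⇒n1 (via fail)

All matches (sorted): [[3,0],[3,1],[5,1],[8,1],[14,0],[14,1],[21,0],[21,1],[26,0],[26,1],[32,0],[32,1],[36,0],[36,1],[41,0],[41,1],[43,1],[46,1],[50,1],[52,1],[55,1],[58,1],[62,0],[62,1],[65,1],[70,1],[77,0],[77,1]]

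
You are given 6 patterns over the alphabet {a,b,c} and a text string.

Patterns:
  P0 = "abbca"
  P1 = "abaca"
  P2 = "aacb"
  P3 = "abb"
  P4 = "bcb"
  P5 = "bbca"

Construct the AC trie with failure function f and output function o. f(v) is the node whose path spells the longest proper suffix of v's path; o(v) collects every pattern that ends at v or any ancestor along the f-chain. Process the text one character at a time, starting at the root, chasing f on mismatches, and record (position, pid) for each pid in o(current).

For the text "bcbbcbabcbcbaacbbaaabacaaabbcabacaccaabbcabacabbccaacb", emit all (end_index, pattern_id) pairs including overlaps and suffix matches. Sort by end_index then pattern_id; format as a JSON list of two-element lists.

Build:
Trie (insert patterns):
  n0 'ε': a→1 b→12
  n1 'a': a→9 b→2
  n2 'ab': a→6 b→3
  n3 'abb': c→4  ←P3
  n4 'abbc': a→5
  n5 'abbca': ·  ←P0
  n6 'aba': c→7
  n7 'abac': a→8
  n8 'abaca': ·  ←P1
  n9 'aa': c→10
  n10 'aac': b→11
  n11 'aacb': ·  ←P2
  n12 'b': b→15 c→13
  n13 'bc': b→14
  n14 'bcb': ·  ←P4
  n15 'bb': c→16
  n16 'bbc': a→17
  n17 'bbca': ·  ←P5

BFS fail/out derivation:
  fail(1) 'a': from fail(0)=0 chase 'a': 0 ⇒ 0;  out=∅∪out(0)=∅
  fail(12) 'b': from fail(0)=0 chase 'b': 0 ⇒ 0;  out=∅∪out(0)=∅
  fail(2) 'ab': from fail(1)=0 chase 'b': 0 ⇒ 12;  out=∅∪out(12)=∅
  fail(9) 'aa': from fail(1)=0 chase 'a': 0 ⇒ 1;  out=∅∪out(1)=∅
  fail(13) 'bc': from fail(12)=0 chase 'c': 0 ⇒ 0;  out=∅∪out(0)=∅
  fail(15) 'bb': from fail(12)=0 chase 'b': 0 ⇒ 12;  out=∅∪out(12)=∅
  fail(3) 'abb': from fail(2)=12 chase 'b': 12 ⇒ 15;  out={3}∪out(15)={3}
  fail(6) 'aba': from fail(2)=12 chase 'a': 12→0 ⇒ 1;  out=∅∪out(1)=∅
  fail(10) 'aac': from fail(9)=1 chase 'c': 1→0 ⇒ 0;  out=∅∪out(0)=∅
  fail(14) 'bcb': from fail(13)=0 chase 'b': 0 ⇒ 12;  out={4}∪out(12)={4}
  fail(16) 'bbc': from fail(15)=12 chase 'c': 12 ⇒ 13;  out=∅∪out(13)=∅
  fail(4) 'abbc': from fail(3)=15 chase 'c': 15 ⇒ 16;  out=∅∪out(16)=∅
  fail(7) 'abac': from fail(6)=1 chase 'c': 1→0 ⇒ 0;  out=∅∪out(0)=∅
  fail(11) 'aacb': from fail(10)=0 chase 'b': 0 ⇒ 12;  out={2}∪out(12)={2}
  fail(17) 'bbca': from fail(16)=13 chase 'a': 13→0 ⇒ 1;  out={5}∪out(1)={5}
  fail(5) 'abbca': from fail(4)=16 chase 'a': 16 ⇒ 17;  out={0}∪out(17)={0,5}
  fail(8) 'abaca': from fail(7)=0 chase 'a': 0 ⇒ 1;  out={1}∪out(1)={1}

Scan:
pos 0 'b': at 12
pos 1 'c': at 13
pos 2 'b': at 14  ** P4@[0:2]
pos 3 'b': at 15 ·f
pos 4 'c': at 16
pos 5 'b': at 14 ·f  ** P4@[3:5]
pos 6 'a': at 1 ·f
pos 7 'b': at 2
pos 8 'c': at 13 ·f
pos 9 'b': at 14  ** P4@[7:9]
pos 10 'c': at 13 ·f
pos 11 'b': at 14  ** P4@[9:11]
pos 12 'a': at 1 ·f
pos 13 'a': at 9
pos 14 'c': at 10
pos 15 'b': at 11  ** P2@[12:15]
pos 16 'b': at 15 ·f
pos 17 'a': at 1 ·f
pos 18 'a': at 9
pos 19 'a': at 9 ·f
pos 20 'b': at 2 ·f
pos 21 'a': at 6
pos 22 'c': at 7
pos 23 'a': at 8  ** P1@[19:23]
pos 24 'a': at 9 ·f
pos 25 'a': at 9 ·f
pos 26 'b': at 2 ·f
pos 27 'b': at 3  ** P3@[25:27]
pos 28 'c': at 4
pos 29 'a': at 5  ** P0@[25:29],P5@[26:29]
pos 30 'b': at 2 ·f
pos 31 'a': at 6
pos 32 'c': at 7
pos 33 'a': at 8  ** P1@[29:33]
pos 34 'c': at 0 ·f
pos 35 'c': at 0
pos 36 'a': at 1
pos 37 'a': at 9
pos 38 'b': at 2 ·f
pos 39 'b': at 3  ** P3@[37:39]
pos 40 'c': at 4
pos 41 'a': at 5  ** P0@[37:41],P5@[38:41]
pos 42 'b': at 2 ·f
pos 43 'a': at 6
pos 44 'c': at 7
pos 45 'a': at 8  ** P1@[41:45]
pos 46 'b': at 2 ·f
pos 47 'b': at 3  ** P3@[45:47]
pos 48 'c': at 4
pos 49 'c': at 0 ·f
pos 50 'a': at 1
pos 51 'a': at 9
pos 52 'c': at 10
pos 53 'b': at 11  ** P2@[50:53]

Result: [[2,4],[5,4],[9,4],[11,4],[15,2],[23,1],[27,3],[29,0],[29,5],[33,1],[39,3],[41,0],[41,5],[45,1],[47,3],[53,2]]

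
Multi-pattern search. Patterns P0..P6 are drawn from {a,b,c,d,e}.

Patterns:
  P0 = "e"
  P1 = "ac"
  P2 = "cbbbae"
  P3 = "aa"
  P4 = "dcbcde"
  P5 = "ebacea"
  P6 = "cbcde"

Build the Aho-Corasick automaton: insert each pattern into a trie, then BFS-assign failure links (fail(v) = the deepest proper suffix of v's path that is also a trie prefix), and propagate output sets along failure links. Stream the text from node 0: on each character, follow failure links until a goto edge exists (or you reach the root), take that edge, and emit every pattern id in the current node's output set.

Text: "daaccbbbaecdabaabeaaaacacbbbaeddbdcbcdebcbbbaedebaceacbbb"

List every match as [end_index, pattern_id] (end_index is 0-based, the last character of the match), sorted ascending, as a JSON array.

Build automaton:
Trie (insert patterns):
  n0 'ε': a→2 c→4 d→11 e→1
  n1 'e': b→17  [P0 ends]
  n2 'a': a→10 c→3
  n3 'ac': ·  [P1 ends]
  n4 'c': b→5
  n5 'cb': b→6 c→22
  n6 'cbb': b→7
  n7 'cbbb': a→8
  n8 'cbbba': e→9
  n9 'cbbbae': ·  [P2 ends]
  n10 'aa': ·  [P3 ends]
  n11 'd': c→12
  n12 'dc': b→13
  n13 'dcb': c→14
  n14 'dcbc': d→15
  n15 'dcbcd': e→16
  n16 'dcbcde': ·  [P4 ends]
  n17 'eb': a→18
  n18 'eba': c→19
  n19 'ebac': e→20
  n20 'ebace': a→21
  n21 'ebacea': ·  [P5 ends]
  n22 'cbc': d→23
  n23 'cbcd': e→24
  n24 'cbcde': ·  [P6 ends]

BFS fail/out derivation:
  n1('e'): parent n0 fail=0; on 'e' 0 → fail=0;  out {0}∪∅={0}
  n2('a'): parent n0 fail=0; on 'a' 0 → fail=0;  out ∅∪∅=∅
  n4('c'): parent n0 fail=0; on 'c' 0 → fail=0;  out ∅∪∅=∅
  n11('d'): parent n0 fail=0; on 'd' 0 → fail=0;  out ∅∪∅=∅
  n3('ac'): parent n2 fail=0; on 'c' 0 → fail=4;  out {1}∪∅={1}
  n5('cb'): parent n4 fail=0; on 'b' 0 → fail=0;  out ∅∪∅=∅
  n10('aa'): parent n2 fail=0; on 'a' 0 → fail=2;  out {3}∪∅={3}
  n12('dc'): parent n11 fail=0; on 'c' 0 → fail=4;  out ∅∪∅=∅
  n17('eb'): parent n1 fail=0; on 'b' 0 → fail=0;  out ∅∪∅=∅
  n6('cbb'): parent n5 fail=0; on 'b' 0 → fail=0;  out ∅∪∅=∅
  n13('dcb'): parent n12 fail=4; on 'b' 4 → fail=5;  out ∅∪∅=∅
  n18('eba'): parent n17 fail=0; on 'a' 0 → fail=2;  out ∅∪∅=∅
  n22('cbc'): parent n5 fail=0; on 'c' 0 → fail=4;  out ∅∪∅=∅
  n7('cbbb'): parent n6 fail=0; on 'b' 0 → fail=0;  out ∅∪∅=∅
  n14('dcbc'): parent n13 fail=5; on 'c' 5 → fail=22;  out ∅∪∅=∅
  n19('ebac'): parent n18 fail=2; on 'c' 2 → fail=3;  out ∅∪{1}={1}
  n23('cbcd'): parent n22 fail=4; on 'd' 4→0 → fail=11;  out ∅∪∅=∅
  n8('cbbba'): parent n7 fail=0; on 'a' 0 → fail=2;  out ∅∪∅=∅
  n15('dcbcd'): parent n14 fail=22; on 'd' 22 → fail=23;  out ∅∪∅=∅
  n20('ebace'): parent n19 fail=3; on 'e' 3→4→0 → fail=1;  out ∅∪{0}={0}
  n24('cbcde'): parent n23 fail=11; on 'e' 11→0 → fail=1;  out {6}∪{0}={0,6}
  n9('cbbbae'): parent n8 fail=2; on 'e' 2→0 → fail=1;  out {2}∪{0}={0,2}
  n16('dcbcde'): parent n15 fail=23; on 'e' 23 → fail=24;  out {4}∪{0,6}={0,4,6}
  n21('ebacea'): parent n20 fail=1; on 'a' 1→0 → fail=2;  out {5}∪∅={5}

Scan:
i=0 'd': node 0→11
i=1 'a': node 11→2 (fail-walked)
i=2 'a': node 2→10  emit P3@[1:2]
i=3 'c': node 10→3 (fail-walked)  emit P1@[2:3]
i=4 'c': node 3→4 (fail-walked)
i=5 'b': node 4→5
i=6 'b': node 5→6
i=7 'b': node 6→7
i=8 'a': node 7→8
i=9 'e': node 8→9  emit P0@[9:9],P2@[4:9]
i=10 'c': node 9→4 (fail-walked)
i=11 'd': node 4→11 (fail-walked)
i=12 'a': node 11→2 (fail-walked)
i=13 'b': node 2→0 (fail-walked)
i=14 'a': node 0→2
i=15 'a': node 2→10  emit P3@[14:15]
i=16 'b': node 10→0 (fail-walked)
i=17 'e': node 0→1  emit P0@[17:17]
i=18 'a': node 1→2 (fail-walked)
i=19 'a': node 2→10  emit P3@[18:19]
i=20 'a': node 10→10 (fail-walked)  emit P3@[19:20]
i=21 'a': node 10→10 (fail-walked)  emit P3@[20:21]
i=22 'c': node 10→3 (fail-walked)  emit P1@[21:22]
i=23 'a': node 3→2 (fail-walked)
i=24 'c': node 2→3  emit P1@[23:24]
i=25 'b': node 3→5 (fail-walked)
i=26 'b': node 5→6
i=27 'b': node 6→7
i=28 'a': node 7→8
i=29 'e': node 8→9  emit P0@[29:29],P2@[24:29]
i=30 'd': node 9→11 (fail-walked)
i=31 'd': node 11→11 (fail-walked)
i=32 'b': node 11→0 (fail-walked)
i=33 'd': node 0→11
i=34 'c': node 11→12
i=35 'b': node 12→13
i=36 'c': node 13→14
i=37 'd': node 14→15
i=38 'e': node 15→16  emit P0@[38:38],P4@[33:38],P6@[34:38]
i=39 'b': node 16→17 (fail-walked)
i=40 'c': node 17→4 (fail-walked)
i=41 'b': node 4→5
i=42 'b': node 5→6
i=43 'b': node 6→7
i=44 'a': node 7→8
i=45 'e': node 8→9  emit P0@[45:45],P2@[40:45]
i=46 'd': node 9→11 (fail-walked)
i=47 'e': node 11→1 (fail-walked)  emit P0@[47:47]
i=48 'b': node 1→17
i=49 'a': node 17→18
i=50 'c': node 18→19  emit P1@[49:50]
i=51 'e': node 19→20  emit P0@[51:51]
i=52 'a': node 20→21  emit P5@[47:52]
i=53 'c': node 21→3 (fail-walked)  emit P1@[52:53]
i=54 'b': node 3→5 (fail-walked)
i=55 'b': node 5→6
i=56 'b': node 6→7

All matches (sorted): [[2,3],[3,1],[9,0],[9,2],[15,3],[17,0],[19,3],[20,3],[21,3],[22,1],[24,1],[29,0],[29,2],[38,0],[38,4],[38,6],[45,0],[45,2],[47,0],[50,1],[51,0],[52,5],[53,1]]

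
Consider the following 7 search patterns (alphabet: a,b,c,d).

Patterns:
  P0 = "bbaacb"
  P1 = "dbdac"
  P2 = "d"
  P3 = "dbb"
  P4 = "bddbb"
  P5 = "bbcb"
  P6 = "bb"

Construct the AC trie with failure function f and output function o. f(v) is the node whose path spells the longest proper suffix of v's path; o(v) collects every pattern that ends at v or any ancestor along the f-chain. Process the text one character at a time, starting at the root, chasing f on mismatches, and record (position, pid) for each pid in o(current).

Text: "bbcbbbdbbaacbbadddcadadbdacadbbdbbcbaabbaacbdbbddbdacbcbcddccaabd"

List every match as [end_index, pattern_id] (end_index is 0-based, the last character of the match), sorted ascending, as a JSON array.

Construct AC machine:
Trie nodes:
  n0 'ε': b→1 d→7
  n1 'b': b→2 d→13
  n2 'bb': a→3 c→17  [P6 ends]
  n3 'bba': a→4
  n4 'bbaa': c→5
  n5 'bbaac': b→6
  n6 'bbaacb': ·  [P0 ends]
  n7 'd': b→8  [P2 ends]
  n8 'db': b→12 d→9
  n9 'dbd': a→10
  n10 'dbda': c→11
  n11 'dbdac': ·  [P1 ends]
  n12 'dbb': ·  [P3 ends]
  n13 'bd': d→14
  n14 'bdd': b→15
  n15 'bddb': b→16
  n16 'bddbb': ·  [P4 ends]
  n17 'bbc': b→18
  n18 'bbcb': ·  [P5 ends]

BFS fail/out derivation:
  n1('b'): parent n0 fail=0; on 'b' 0 → fail=0;  out ∅∪∅=∅
  n7('d'): parent n0 fail=0; on 'd' 0 → fail=0;  out {2}∪∅={2}
  n2('bb'): parent n1 fail=0; on 'b' 0 → fail=1;  out {6}∪∅={6}
  n8('db'): parent n7 fail=0; on 'b' 0 → fail=1;  out ∅∪∅=∅
  n13('bd'): parent n1 fail=0; on 'd' 0 → fail=7;  out ∅∪{2}={2}
  n3('bba'): parent n2 fail=1; on 'a' 1→0 → fail=0;  out ∅∪∅=∅
  n9('dbd'): parent n8 fail=1; on 'd' 1 → fail=13;  out ∅∪{2}={2}
  n12('dbb'): parent n8 fail=1; on 'b' 1 → fail=2;  out {3}∪{6}={3,6}
  n14('bdd'): parent n13 fail=7; on 'd' 7→0 → fail=7;  out ∅∪{2}={2}
  n17('bbc'): parent n2 fail=1; on 'c' 1→0 → fail=0;  out ∅∪∅=∅
  n4('bbaa'): parent n3 fail=0; on 'a' 0 → fail=0;  out ∅∪∅=∅
  n10('dbda'): parent n9 fail=13; on 'a' 13→7→0 → fail=0;  out ∅∪∅=∅
  n15('bddb'): parent n14 fail=7; on 'b' 7 → fail=8;  out ∅∪∅=∅
  n18('bbcb'): parent n17 fail=0; on 'b' 0 → fail=1;  out {5}∪∅={5}
  n5('bbaac'): parent n4 fail=0; on 'c' 0 → fail=0;  out ∅∪∅=∅
  n11('dbdac'): parent n10 fail=0; on 'c' 0 → fail=0;  out {1}∪∅={1}
  n16('bddbb'): parent n15 fail=8; on 'b' 8 → fail=12;  out {4}∪{3,6}={3,4,6}
  n6('bbaacb'): parent n5 fail=0; on 'b' 0 → fail=1;  out {0}∪∅={0}

Run:
pos 0 'b': at 1
pos 1 'b': at 2  → match P6@[0:1]
pos 2 'c': at 17
pos 3 'b': at 18  → match P5@[0:3]
pos 4 'b': at 2 ·f  → match P6@[3:4]
pos 5 'b': at 2 ·f  → match P6@[4:5]
pos 6 'd': at 13 ·f  → match P2@[6:6]
pos 7 'b': at 8 ·f
pos 8 'b': at 12  → match P3@[6:8],P6@[7:8]
pos 9 'a': at 3 ·f
pos 10 'a': at 4
pos 11 'c': at 5
pos 12 'b': at 6  → match P0@[7:12]
pos 13 'b': at 2 ·f  → match P6@[12:13]
pos 14 'a': at 3
pos 15 'd': at 7 ·f  → match P2@[15:15]
pos 16 'd': at 7 ·f  → match P2@[16:16]
pos 17 'd': at 7 ·f  → match P2@[17:17]
pos 18 'c': at 0 ·f
pos 19 'a': at 0
pos 20 'd': at 7  → match P2@[20:20]
pos 21 'a': at 0 ·f
pos 22 'd': at 7  → match P2@[22:22]
pos 23 'b': at 8
pos 24 'd': at 9  → match P2@[24:24]
pos 25 'a': at 10
pos 26 'c': at 11  → match P1@[22:26]
pos 27 'a': at 0 ·f
pos 28 'd': at 7  → match P2@[28:28]
pos 29 'b': at 8
pos 30 'b': at 12  → match P3@[28:30],P6@[29:30]
pos 31 'd': at 13 ·f  → match P2@[31:31]
pos 32 'b': at 8 ·f
pos 33 'b': at 12  → match P3@[31:33],P6@[32:33]
pos 34 'c': at 17 ·f
pos 35 'b': at 18  → match P5@[32:35]
pos 36 'a': at 0 ·f
pos 37 'a': at 0
pos 38 'b': at 1
pos 39 'b': at 2  → match P6@[38:39]
pos 40 'a': at 3
pos 41 'a': at 4
pos 42 'c': at 5
pos 43 'b': at 6  → match P0@[38:43]
pos 44 'd': at 13 ·f  → match P2@[44:44]
pos 45 'b': at 8 ·f
pos 46 'b': at 12  → match P3@[44:46],P6@[45:46]
pos 47 'd': at 13 ·f  → match P2@[47:47]
pos 48 'd': at 14  → match P2@[48:48]
pos 49 'b': at 15
pos 50 'd': at 9 ·f  → match P2@[50:50]
pos 51 'a': at 10
pos 52 'c': at 11  → match P1@[48:52]
pos 53 'b': at 1 ·f
pos 54 'c': at 0 ·f
pos 55 'b': at 1
pos 56 'c': at 0 ·f
pos 57 'd': at 7  → match P2@[57:57]
pos 58 'd': at 7 ·f  → match P2@[58:58]
pos 59 'c': at 0 ·f
pos 60 'c': at 0
pos 61 'a': at 0
pos 62 'a': at 0
pos 63 'b': at 1
pos 64 'd': at 13  → match P2@[64:64]

All matches (sorted): [[1,6],[3,5],[4,6],[5,6],[6,2],[8,3],[8,6],[12,0],[13,6],[15,2],[16,2],[17,2],[20,2],[22,2],[24,2],[26,1],[28,2],[30,3],[30,6],[31,2],[33,3],[33,6],[35,5],[39,6],[43,0],[44,2],[46,3],[46,6],[47,2],[48,2],[50,2],[52,1],[57,2],[58,2],[64,2]]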